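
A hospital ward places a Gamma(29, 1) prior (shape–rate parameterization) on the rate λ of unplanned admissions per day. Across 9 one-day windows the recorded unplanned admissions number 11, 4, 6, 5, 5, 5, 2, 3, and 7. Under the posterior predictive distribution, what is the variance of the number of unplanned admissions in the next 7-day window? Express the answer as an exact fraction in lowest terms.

9163/100

Total count: 11 + 4 + 6 + 5 + 5 + 5 + 2 + 3 + 7 = 48.
Total exposure: 9 days.
By Gamma–Poisson conjugacy, the posterior is Gamma(α + Σx, β + Σt) = Gamma(29 + 48, 1 + 9) = Gamma(77, 10).
The posterior predictive for a window of length T is Negative Binomial with variance T·α'·(β'+T)/β'² = 7·77·17/100 = 9163/100.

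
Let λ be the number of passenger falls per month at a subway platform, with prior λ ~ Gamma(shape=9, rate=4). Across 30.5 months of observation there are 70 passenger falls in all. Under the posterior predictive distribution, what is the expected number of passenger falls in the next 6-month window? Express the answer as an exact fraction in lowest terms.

316/23

Total count 70 over total exposure 30.5 months.
Conjugate update: add total count to the shape and total exposure to the rate, giving Gamma(79, 69/2).
Predictive mean over a 6-month window = T·E[λ|data] = 6·79/(69/2) = 316/23.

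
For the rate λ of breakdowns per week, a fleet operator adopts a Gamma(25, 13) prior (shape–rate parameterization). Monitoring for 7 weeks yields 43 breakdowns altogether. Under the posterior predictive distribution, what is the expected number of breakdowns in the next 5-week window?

17

Total count 43 over total exposure 7 weeks.
The Gamma prior is conjugate for the Poisson rate, so λ | data ~ Gamma(25+43, 13+7) = Gamma(68, 20).
Predictive mean over a 5-week window = T·E[λ|data] = 5·68/20 = 17.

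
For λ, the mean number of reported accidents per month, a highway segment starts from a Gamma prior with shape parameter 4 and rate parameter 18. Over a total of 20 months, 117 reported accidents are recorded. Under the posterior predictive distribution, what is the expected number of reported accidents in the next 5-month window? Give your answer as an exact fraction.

Total count 117 over total exposure 20 months.
Posterior: α' = 4 + 117 = 121, β' = 18 + 20 = 38.
Predictive mean over a 5-month window = T·E[λ|data] = 5·121/38 = 605/38.

605/38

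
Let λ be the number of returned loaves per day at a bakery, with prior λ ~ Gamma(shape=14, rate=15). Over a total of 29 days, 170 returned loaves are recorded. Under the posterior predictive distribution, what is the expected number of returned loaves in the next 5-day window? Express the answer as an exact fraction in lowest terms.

Total count 170 over total exposure 29 days.
The Gamma prior is conjugate for the Poisson rate, so λ | data ~ Gamma(14+170, 15+29) = Gamma(184, 44).
Predictive mean over a 5-day window = T·E[λ|data] = 5·184/44 = 230/11.

230/11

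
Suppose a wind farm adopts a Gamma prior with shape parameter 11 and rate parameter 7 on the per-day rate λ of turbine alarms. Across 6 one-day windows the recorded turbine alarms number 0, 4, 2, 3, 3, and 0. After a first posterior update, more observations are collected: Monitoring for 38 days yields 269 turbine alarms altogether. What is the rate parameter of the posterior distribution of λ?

Total count: 0 + 4 + 2 + 3 + 3 + 0 = 12.
Total exposure: 6 days.
After the first batch: Gamma(11 + 12, 7 + 6) = Gamma(23, 13).
Total count 269 over total exposure 38 days.
After the second batch: Gamma(23 + 269, 13 + 38) = Gamma(292, 51).

51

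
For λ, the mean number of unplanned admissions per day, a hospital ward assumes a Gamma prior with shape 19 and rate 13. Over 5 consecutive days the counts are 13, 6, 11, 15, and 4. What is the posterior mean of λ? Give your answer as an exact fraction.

34/9

Total count: 13 + 6 + 11 + 15 + 4 = 49.
Total exposure: 5 days.
Conjugate update: add total count to the shape and total exposure to the rate, giving Gamma(68, 18).
Posterior mean = α'/β' = 68/18 = 34/9.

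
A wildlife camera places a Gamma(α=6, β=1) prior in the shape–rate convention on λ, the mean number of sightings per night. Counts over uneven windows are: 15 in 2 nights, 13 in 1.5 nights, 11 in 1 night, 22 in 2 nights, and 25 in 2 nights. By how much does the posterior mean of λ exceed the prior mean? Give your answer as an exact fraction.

Total count: 15 + 13 + 11 + 22 + 25 = 86.
Total exposure: 2 + 1.5 + 1 + 2 + 2 = 8.5 nights.
The Gamma prior is conjugate for the Poisson rate, so λ | data ~ Gamma(6+86, 1+8.5) = Gamma(92, 19/2).
Posterior mean = 92/(19/2) = 184/19; prior mean = 6/1 = 6. Difference = 184/19 − 6 = 70/19.

70/19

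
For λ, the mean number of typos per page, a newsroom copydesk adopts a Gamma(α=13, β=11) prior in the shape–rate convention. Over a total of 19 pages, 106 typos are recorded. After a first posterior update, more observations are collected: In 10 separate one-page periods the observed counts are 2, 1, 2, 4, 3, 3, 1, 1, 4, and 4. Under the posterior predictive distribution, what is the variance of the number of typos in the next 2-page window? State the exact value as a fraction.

Total count 106 over total exposure 19 pages.
After the first batch: Gamma(13 + 106, 11 + 19) = Gamma(119, 30).
Total count: 2 + 1 + 2 + 4 + 3 + 3 + 1 + 1 + 4 + 4 = 25.
Total exposure: 10 pages.
After the second batch: Gamma(119 + 25, 30 + 10) = Gamma(144, 40).
The posterior predictive for a window of length T is Negative Binomial with variance T·α'·(β'+T)/β'² = 2·144·42/1600 = 189/25.

189/25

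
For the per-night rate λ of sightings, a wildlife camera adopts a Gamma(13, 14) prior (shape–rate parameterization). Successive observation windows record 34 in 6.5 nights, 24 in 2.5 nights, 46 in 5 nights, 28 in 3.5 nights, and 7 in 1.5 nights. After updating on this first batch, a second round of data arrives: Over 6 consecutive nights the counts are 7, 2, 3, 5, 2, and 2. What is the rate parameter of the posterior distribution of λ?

Total count: 34 + 24 + 46 + 28 + 7 = 139.
Total exposure: 6.5 + 2.5 + 5 + 3.5 + 1.5 = 19 nights.
After the first batch: Gamma(13 + 139, 14 + 19) = Gamma(152, 33).
Total count: 7 + 2 + 3 + 5 + 2 + 2 = 21.
Total exposure: 6 nights.
After the second batch: Gamma(152 + 21, 33 + 6) = Gamma(173, 39).

39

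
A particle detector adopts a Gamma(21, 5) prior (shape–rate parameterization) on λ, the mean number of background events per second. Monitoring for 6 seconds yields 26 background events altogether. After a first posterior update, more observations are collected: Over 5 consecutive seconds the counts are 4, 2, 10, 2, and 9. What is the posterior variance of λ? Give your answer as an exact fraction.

Total count 26 over total exposure 6 seconds.
After the first batch: Gamma(21 + 26, 5 + 6) = Gamma(47, 11).
Total count: 4 + 2 + 10 + 2 + 9 = 27.
Total exposure: 5 seconds.
After the second batch: Gamma(47 + 27, 11 + 5) = Gamma(74, 16).
Posterior variance = α'/β'² = 74/256 = 37/128.

37/128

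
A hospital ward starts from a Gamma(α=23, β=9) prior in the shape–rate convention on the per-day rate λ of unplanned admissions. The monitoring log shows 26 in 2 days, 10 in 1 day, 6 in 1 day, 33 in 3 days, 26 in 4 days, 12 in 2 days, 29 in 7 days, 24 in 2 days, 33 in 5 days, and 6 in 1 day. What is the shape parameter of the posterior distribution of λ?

228

Total count: 26 + 10 + 6 + 33 + 26 + 12 + 29 + 24 + 33 + 6 = 205.
Total exposure: 2 + 1 + 1 + 3 + 4 + 2 + 7 + 2 + 5 + 1 = 28 days.
Conjugate update: add total count to the shape and total exposure to the rate, giving Gamma(228, 37).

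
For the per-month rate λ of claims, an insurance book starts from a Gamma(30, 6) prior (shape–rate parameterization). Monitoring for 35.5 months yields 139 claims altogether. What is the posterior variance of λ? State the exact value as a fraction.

676/6889

Total count 139 over total exposure 35.5 months.
Posterior: α' = 30 + 139 = 169, β' = 6 + 35.5 = 83/2.
Posterior variance = α'/β'² = 169/(6889/4) = 676/6889.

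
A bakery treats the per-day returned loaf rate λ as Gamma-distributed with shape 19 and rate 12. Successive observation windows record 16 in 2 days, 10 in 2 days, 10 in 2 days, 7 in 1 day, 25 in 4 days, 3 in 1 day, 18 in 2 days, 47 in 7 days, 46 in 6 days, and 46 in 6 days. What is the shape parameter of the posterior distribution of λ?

247

Total count: 16 + 10 + 10 + 7 + 25 + 3 + 18 + 47 + 46 + 46 = 228.
Total exposure: 2 + 2 + 2 + 1 + 4 + 1 + 2 + 7 + 6 + 6 = 33 days.
The Gamma prior is conjugate for the Poisson rate, so λ | data ~ Gamma(19+228, 12+33) = Gamma(247, 45).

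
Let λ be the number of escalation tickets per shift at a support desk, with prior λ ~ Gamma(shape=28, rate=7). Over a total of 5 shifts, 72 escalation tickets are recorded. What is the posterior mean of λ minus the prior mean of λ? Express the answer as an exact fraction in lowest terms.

13/3

Total count 72 over total exposure 5 shifts.
Posterior: α' = 28 + 72 = 100, β' = 7 + 5 = 12.
Posterior mean = 100/12 = 25/3; prior mean = 28/7 = 4. Difference = 25/3 − 4 = 13/3.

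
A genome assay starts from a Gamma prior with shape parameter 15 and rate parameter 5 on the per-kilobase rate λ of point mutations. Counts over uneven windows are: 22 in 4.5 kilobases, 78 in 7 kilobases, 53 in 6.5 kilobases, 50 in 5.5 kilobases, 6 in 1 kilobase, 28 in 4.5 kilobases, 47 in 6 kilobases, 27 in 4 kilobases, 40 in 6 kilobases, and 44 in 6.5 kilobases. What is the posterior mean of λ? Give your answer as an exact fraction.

820/113

Total count: 22 + 78 + 53 + 50 + 6 + 28 + 47 + 27 + 40 + 44 = 395.
Total exposure: 4.5 + 7 + 6.5 + 5.5 + 1 + 4.5 + 6 + 4 + 6 + 6.5 = 51.5 kilobases.
Posterior: α' = 15 + 395 = 410, β' = 5 + 51.5 = 113/2.
Posterior mean = α'/β' = 410/(113/2) = 820/113.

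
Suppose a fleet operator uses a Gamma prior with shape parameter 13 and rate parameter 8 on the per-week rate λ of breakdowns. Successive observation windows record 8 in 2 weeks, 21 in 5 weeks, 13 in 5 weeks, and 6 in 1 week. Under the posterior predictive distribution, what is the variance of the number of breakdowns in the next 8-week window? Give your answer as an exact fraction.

14152/441

Total count: 8 + 21 + 13 + 6 = 48.
Total exposure: 2 + 5 + 5 + 1 = 13 weeks.
Posterior: α' = 13 + 48 = 61, β' = 8 + 13 = 21.
The posterior predictive for a window of length T is Negative Binomial with variance T·α'·(β'+T)/β'² = 8·61·29/441 = 14152/441.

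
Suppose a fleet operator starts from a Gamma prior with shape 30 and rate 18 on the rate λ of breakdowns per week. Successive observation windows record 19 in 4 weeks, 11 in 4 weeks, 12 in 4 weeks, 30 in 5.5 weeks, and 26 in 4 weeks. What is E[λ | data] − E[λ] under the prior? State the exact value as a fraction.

Total count: 19 + 11 + 12 + 30 + 26 = 98.
Total exposure: 4 + 4 + 4 + 5.5 + 4 = 21.5 weeks.
Conjugate update: add total count to the shape and total exposure to the rate, giving Gamma(128, 79/2).
Posterior mean = 128/(79/2) = 256/79; prior mean = 30/18 = 5/3. Difference = 256/79 − 5/3 = 373/237.

373/237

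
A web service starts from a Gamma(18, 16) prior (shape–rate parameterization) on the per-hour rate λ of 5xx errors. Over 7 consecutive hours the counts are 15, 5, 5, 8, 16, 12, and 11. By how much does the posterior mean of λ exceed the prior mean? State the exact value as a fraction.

Total count: 15 + 5 + 5 + 8 + 16 + 12 + 11 = 72.
Total exposure: 7 hours.
Gamma(α, β) with Poisson data over total exposure Σt gives posterior Gamma(α+Σx, β+Σt) = Gamma(90, 23).
Posterior mean = 90/23 = 90/23; prior mean = 18/16 = 9/8. Difference = 90/23 − 9/8 = 513/184.

513/184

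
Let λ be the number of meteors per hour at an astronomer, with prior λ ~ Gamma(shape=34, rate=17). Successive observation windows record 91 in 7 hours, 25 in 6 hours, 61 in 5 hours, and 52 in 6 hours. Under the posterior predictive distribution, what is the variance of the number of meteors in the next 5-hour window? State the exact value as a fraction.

60490/1681

Total count: 91 + 25 + 61 + 52 = 229.
Total exposure: 7 + 6 + 5 + 6 = 24 hours.
Gamma(α, β) with Poisson data over total exposure Σt gives posterior Gamma(α+Σx, β+Σt) = Gamma(263, 41).
The posterior predictive for a window of length T is Negative Binomial with variance T·α'·(β'+T)/β'² = 5·263·46/1681 = 60490/1681.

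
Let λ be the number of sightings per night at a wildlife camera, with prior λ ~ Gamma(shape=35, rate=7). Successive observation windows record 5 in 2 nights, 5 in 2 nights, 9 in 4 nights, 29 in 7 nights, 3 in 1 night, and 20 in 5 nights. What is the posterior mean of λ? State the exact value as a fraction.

Total count: 5 + 5 + 9 + 29 + 3 + 20 = 71.
Total exposure: 2 + 2 + 4 + 7 + 1 + 5 = 21 nights.
The Gamma prior is conjugate for the Poisson rate, so λ | data ~ Gamma(35+71, 7+21) = Gamma(106, 28).
Posterior mean = α'/β' = 106/28 = 53/14.

53/14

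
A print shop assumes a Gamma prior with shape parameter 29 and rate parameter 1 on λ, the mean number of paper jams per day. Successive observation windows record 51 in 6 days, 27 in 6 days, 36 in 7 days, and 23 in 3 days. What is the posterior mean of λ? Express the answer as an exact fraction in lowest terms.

Total count: 51 + 27 + 36 + 23 = 137.
Total exposure: 6 + 6 + 7 + 3 = 22 days.
Gamma(α, β) with Poisson data over total exposure Σt gives posterior Gamma(α+Σx, β+Σt) = Gamma(166, 23).
Posterior mean = α'/β' = 166/23.

166/23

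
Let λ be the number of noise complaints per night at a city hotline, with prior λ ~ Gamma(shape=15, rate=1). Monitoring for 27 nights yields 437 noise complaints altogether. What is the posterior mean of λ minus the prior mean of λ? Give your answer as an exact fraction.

8/7

Total count 437 over total exposure 27 nights.
By Gamma–Poisson conjugacy, the posterior is Gamma(α + Σx, β + Σt) = Gamma(15 + 437, 1 + 27) = Gamma(452, 28).
Posterior mean = 452/28 = 113/7; prior mean = 15/1 = 15. Difference = 113/7 − 15 = 8/7.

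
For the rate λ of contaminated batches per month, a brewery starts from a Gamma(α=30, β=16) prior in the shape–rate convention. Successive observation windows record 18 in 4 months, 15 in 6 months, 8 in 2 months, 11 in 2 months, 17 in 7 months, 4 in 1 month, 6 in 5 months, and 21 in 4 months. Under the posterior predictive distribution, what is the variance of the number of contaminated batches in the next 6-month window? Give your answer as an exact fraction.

41340/2209

Total count: 18 + 15 + 8 + 11 + 17 + 4 + 6 + 21 = 100.
Total exposure: 4 + 6 + 2 + 2 + 7 + 1 + 5 + 4 = 31 months.
The Gamma prior is conjugate for the Poisson rate, so λ | data ~ Gamma(30+100, 16+31) = Gamma(130, 47).
The posterior predictive for a window of length T is Negative Binomial with variance T·α'·(β'+T)/β'² = 6·130·53/2209 = 41340/2209.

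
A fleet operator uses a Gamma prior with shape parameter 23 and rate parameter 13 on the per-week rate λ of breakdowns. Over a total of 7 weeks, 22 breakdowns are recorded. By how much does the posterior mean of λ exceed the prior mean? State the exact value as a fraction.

Total count 22 over total exposure 7 weeks.
Posterior: α' = 23 + 22 = 45, β' = 13 + 7 = 20.
Posterior mean = 45/20 = 9/4; prior mean = 23/13 = 23/13. Difference = 9/4 − 23/13 = 25/52.

25/52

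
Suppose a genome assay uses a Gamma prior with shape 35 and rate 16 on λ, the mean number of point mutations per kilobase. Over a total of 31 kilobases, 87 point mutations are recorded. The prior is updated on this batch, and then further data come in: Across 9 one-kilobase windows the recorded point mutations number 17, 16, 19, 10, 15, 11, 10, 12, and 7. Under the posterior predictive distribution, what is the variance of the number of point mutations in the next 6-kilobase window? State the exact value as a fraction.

22227/784

Total count 87 over total exposure 31 kilobases.
After the first batch: Gamma(35 + 87, 16 + 31) = Gamma(122, 47).
Total count: 17 + 16 + 19 + 10 + 15 + 11 + 10 + 12 + 7 = 117.
Total exposure: 9 kilobases.
After the second batch: Gamma(122 + 117, 47 + 9) = Gamma(239, 56).
The posterior predictive for a window of length T is Negative Binomial with variance T·α'·(β'+T)/β'² = 6·239·62/3136 = 22227/784.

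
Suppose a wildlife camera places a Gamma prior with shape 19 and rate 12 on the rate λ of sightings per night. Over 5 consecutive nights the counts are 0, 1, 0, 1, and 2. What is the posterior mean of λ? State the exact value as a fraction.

23/17

Total count: 0 + 1 + 0 + 1 + 2 = 4.
Total exposure: 5 nights.
Posterior: α' = 19 + 4 = 23, β' = 12 + 5 = 17.
Posterior mean = α'/β' = 23/17.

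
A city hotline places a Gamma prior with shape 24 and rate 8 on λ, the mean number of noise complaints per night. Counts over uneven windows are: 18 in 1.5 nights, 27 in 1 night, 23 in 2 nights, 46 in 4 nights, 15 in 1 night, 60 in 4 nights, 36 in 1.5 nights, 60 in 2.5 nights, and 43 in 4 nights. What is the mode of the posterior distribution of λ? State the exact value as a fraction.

Total count: 18 + 27 + 23 + 46 + 15 + 60 + 36 + 60 + 43 = 328.
Total exposure: 1.5 + 1 + 2 + 4 + 1 + 4 + 1.5 + 2.5 + 4 = 21.5 nights.
Gamma(α, β) with Poisson data over total exposure Σt gives posterior Gamma(α+Σx, β+Σt) = Gamma(352, 59/2).
Posterior mode = (α'−1)/β' = 351/(59/2) = 702/59.

702/59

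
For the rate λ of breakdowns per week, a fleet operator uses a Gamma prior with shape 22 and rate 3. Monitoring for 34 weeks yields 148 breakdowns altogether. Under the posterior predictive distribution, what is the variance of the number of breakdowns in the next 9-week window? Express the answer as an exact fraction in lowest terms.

70380/1369

Total count 148 over total exposure 34 weeks.
The Gamma prior is conjugate for the Poisson rate, so λ | data ~ Gamma(22+148, 3+34) = Gamma(170, 37).
The posterior predictive for a window of length T is Negative Binomial with variance T·α'·(β'+T)/β'² = 9·170·46/1369 = 70380/1369.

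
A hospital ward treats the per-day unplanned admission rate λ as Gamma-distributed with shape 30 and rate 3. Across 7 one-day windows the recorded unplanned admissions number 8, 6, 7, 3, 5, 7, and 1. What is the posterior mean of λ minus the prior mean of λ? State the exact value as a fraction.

Total count: 8 + 6 + 7 + 3 + 5 + 7 + 1 = 37.
Total exposure: 7 days.
Conjugate update: add total count to the shape and total exposure to the rate, giving Gamma(67, 10).
Posterior mean = 67/10 = 67/10; prior mean = 30/3 = 10. Difference = 67/10 − 10 = -33/10.

-33/10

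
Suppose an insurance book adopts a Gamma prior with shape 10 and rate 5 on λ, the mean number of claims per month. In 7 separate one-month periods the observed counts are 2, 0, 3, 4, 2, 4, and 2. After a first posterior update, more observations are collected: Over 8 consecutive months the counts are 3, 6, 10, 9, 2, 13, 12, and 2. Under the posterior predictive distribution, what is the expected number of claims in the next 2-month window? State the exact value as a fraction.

42/5

Total count: 2 + 0 + 3 + 4 + 2 + 4 + 2 = 17.
Total exposure: 7 months.
After the first batch: Gamma(10 + 17, 5 + 7) = Gamma(27, 12).
Total count: 3 + 6 + 10 + 9 + 2 + 13 + 12 + 2 = 57.
Total exposure: 8 months.
After the second batch: Gamma(27 + 57, 12 + 8) = Gamma(84, 20).
Predictive mean over a 2-month window = T·E[λ|data] = 2·84/20 = 42/5.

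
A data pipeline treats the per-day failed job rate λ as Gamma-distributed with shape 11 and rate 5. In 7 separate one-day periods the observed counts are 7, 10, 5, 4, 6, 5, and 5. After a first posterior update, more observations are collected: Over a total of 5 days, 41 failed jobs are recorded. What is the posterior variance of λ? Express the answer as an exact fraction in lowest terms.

Total count: 7 + 10 + 5 + 4 + 6 + 5 + 5 = 42.
Total exposure: 7 days.
After the first batch: Gamma(11 + 42, 5 + 7) = Gamma(53, 12).
Total count 41 over total exposure 5 days.
After the second batch: Gamma(53 + 41, 12 + 5) = Gamma(94, 17).
Posterior variance = α'/β'² = 94/289.

94/289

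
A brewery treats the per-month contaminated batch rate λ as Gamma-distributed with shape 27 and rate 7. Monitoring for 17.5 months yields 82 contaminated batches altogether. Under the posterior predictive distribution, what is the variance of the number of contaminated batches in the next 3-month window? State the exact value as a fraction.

35970/2401

Total count 82 over total exposure 17.5 months.
By Gamma–Poisson conjugacy, the posterior is Gamma(α + Σx, β + Σt) = Gamma(27 + 82, 7 + 17.5) = Gamma(109, 49/2).
The posterior predictive for a window of length T is Negative Binomial with variance T·α'·(β'+T)/β'² = 3·109·(55/2)/(2401/4) = 35970/2401.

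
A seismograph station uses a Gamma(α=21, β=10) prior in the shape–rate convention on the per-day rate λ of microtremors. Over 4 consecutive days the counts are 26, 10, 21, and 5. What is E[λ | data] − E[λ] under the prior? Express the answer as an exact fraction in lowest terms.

Total count: 26 + 10 + 21 + 5 = 62.
Total exposure: 4 days.
Gamma(α, β) with Poisson data over total exposure Σt gives posterior Gamma(α+Σx, β+Σt) = Gamma(83, 14).
Posterior mean = 83/14 = 83/14; prior mean = 21/10 = 21/10. Difference = 83/14 − 21/10 = 134/35.

134/35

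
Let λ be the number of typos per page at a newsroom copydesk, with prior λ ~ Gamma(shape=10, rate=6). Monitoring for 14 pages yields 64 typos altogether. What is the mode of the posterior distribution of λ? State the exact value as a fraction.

Total count 64 over total exposure 14 pages.
By Gamma–Poisson conjugacy, the posterior is Gamma(α + Σx, β + Σt) = Gamma(10 + 64, 6 + 14) = Gamma(74, 20).
Posterior mode = (α'−1)/β' = 73/20.

73/20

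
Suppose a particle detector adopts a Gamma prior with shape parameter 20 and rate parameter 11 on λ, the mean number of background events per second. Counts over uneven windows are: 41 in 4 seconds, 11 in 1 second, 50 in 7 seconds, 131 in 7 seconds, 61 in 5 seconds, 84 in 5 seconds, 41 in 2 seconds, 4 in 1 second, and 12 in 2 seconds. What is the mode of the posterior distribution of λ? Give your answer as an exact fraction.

454/45

Total count: 41 + 11 + 50 + 131 + 61 + 84 + 41 + 4 + 12 = 435.
Total exposure: 4 + 1 + 7 + 7 + 5 + 5 + 2 + 1 + 2 = 34 seconds.
Gamma(α, β) with Poisson data over total exposure Σt gives posterior Gamma(α+Σx, β+Σt) = Gamma(455, 45).
Posterior mode = (α'−1)/β' = 454/45.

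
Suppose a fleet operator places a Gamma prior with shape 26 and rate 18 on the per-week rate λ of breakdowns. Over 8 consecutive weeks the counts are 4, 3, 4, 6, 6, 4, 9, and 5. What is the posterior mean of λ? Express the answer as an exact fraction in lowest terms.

Total count: 4 + 3 + 4 + 6 + 6 + 4 + 9 + 5 = 41.
Total exposure: 8 weeks.
Gamma(α, β) with Poisson data over total exposure Σt gives posterior Gamma(α+Σx, β+Σt) = Gamma(67, 26).
Posterior mean = α'/β' = 67/26.

67/26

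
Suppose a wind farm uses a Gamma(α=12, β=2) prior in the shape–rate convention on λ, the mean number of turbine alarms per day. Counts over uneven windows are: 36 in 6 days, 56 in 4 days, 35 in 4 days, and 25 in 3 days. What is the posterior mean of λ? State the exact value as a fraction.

Total count: 36 + 56 + 35 + 25 = 152.
Total exposure: 6 + 4 + 4 + 3 = 17 days.
Posterior: α' = 12 + 152 = 164, β' = 2 + 17 = 19.
Posterior mean = α'/β' = 164/19.

164/19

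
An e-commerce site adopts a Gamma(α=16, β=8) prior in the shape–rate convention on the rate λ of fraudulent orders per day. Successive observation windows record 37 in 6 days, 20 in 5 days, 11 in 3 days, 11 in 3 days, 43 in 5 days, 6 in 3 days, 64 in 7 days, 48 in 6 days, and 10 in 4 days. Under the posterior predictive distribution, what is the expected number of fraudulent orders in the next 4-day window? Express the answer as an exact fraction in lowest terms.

532/25

Total count: 37 + 20 + 11 + 11 + 43 + 6 + 64 + 48 + 10 = 250.
Total exposure: 6 + 5 + 3 + 3 + 5 + 3 + 7 + 6 + 4 = 42 days.
By Gamma–Poisson conjugacy, the posterior is Gamma(α + Σx, β + Σt) = Gamma(16 + 250, 8 + 42) = Gamma(266, 50).
Predictive mean over a 4-day window = T·E[λ|data] = 4·266/50 = 532/25.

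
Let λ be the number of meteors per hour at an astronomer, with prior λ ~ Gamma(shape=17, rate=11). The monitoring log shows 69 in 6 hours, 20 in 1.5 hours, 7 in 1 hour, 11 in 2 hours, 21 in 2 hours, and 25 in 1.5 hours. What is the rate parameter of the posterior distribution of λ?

25

Total count: 69 + 20 + 7 + 11 + 21 + 25 = 153.
Total exposure: 6 + 1.5 + 1 + 2 + 2 + 1.5 = 14 hours.
By Gamma–Poisson conjugacy, the posterior is Gamma(α + Σx, β + Σt) = Gamma(17 + 153, 11 + 14) = Gamma(170, 25).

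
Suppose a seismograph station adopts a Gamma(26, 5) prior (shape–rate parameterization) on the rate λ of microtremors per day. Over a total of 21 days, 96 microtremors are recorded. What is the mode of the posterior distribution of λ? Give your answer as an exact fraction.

Total count 96 over total exposure 21 days.
Gamma(α, β) with Poisson data over total exposure Σt gives posterior Gamma(α+Σx, β+Σt) = Gamma(122, 26).
Posterior mode = (α'−1)/β' = 121/26.

121/26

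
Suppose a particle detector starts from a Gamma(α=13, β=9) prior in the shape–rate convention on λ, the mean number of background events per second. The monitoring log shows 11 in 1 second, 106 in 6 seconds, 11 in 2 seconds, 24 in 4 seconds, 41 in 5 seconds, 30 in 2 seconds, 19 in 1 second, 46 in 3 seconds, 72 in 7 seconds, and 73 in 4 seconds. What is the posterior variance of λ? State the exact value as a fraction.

223/968

Total count: 11 + 106 + 11 + 24 + 41 + 30 + 19 + 46 + 72 + 73 = 433.
Total exposure: 1 + 6 + 2 + 4 + 5 + 2 + 1 + 3 + 7 + 4 = 35 seconds.
By Gamma–Poisson conjugacy, the posterior is Gamma(α + Σx, β + Σt) = Gamma(13 + 433, 9 + 35) = Gamma(446, 44).
Posterior variance = α'/β'² = 446/1936 = 223/968.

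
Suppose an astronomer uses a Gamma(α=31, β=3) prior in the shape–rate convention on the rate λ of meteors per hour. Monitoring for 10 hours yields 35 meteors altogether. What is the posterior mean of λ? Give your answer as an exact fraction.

66/13

Total count 35 over total exposure 10 hours.
By Gamma–Poisson conjugacy, the posterior is Gamma(α + Σx, β + Σt) = Gamma(31 + 35, 3 + 10) = Gamma(66, 13).
Posterior mean = α'/β' = 66/13.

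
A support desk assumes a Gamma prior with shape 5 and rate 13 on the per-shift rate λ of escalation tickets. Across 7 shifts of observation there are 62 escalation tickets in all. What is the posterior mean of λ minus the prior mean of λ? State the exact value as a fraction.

771/260

Total count 62 over total exposure 7 shifts.
Gamma(α, β) with Poisson data over total exposure Σt gives posterior Gamma(α+Σx, β+Σt) = Gamma(67, 20).
Posterior mean = 67/20 = 67/20; prior mean = 5/13 = 5/13. Difference = 67/20 − 5/13 = 771/260.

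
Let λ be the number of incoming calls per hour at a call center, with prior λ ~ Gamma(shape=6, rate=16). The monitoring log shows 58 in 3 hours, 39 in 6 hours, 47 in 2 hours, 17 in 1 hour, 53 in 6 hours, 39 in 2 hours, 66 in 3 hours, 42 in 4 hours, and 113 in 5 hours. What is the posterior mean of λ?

Total count: 58 + 39 + 47 + 17 + 53 + 39 + 66 + 42 + 113 = 474.
Total exposure: 3 + 6 + 2 + 1 + 6 + 2 + 3 + 4 + 5 = 32 hours.
By Gamma–Poisson conjugacy, the posterior is Gamma(α + Σx, β + Σt) = Gamma(6 + 474, 16 + 32) = Gamma(480, 48).
Posterior mean = α'/β' = 480/48 = 10.

10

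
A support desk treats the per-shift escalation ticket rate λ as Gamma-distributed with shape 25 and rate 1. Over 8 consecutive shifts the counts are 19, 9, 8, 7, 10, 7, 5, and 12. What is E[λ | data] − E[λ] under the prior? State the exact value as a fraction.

-41/3

Total count: 19 + 9 + 8 + 7 + 10 + 7 + 5 + 12 = 77.
Total exposure: 8 shifts.
The Gamma prior is conjugate for the Poisson rate, so λ | data ~ Gamma(25+77, 1+8) = Gamma(102, 9).
Posterior mean = 102/9 = 34/3; prior mean = 25/1 = 25. Difference = 34/3 − 25 = -41/3.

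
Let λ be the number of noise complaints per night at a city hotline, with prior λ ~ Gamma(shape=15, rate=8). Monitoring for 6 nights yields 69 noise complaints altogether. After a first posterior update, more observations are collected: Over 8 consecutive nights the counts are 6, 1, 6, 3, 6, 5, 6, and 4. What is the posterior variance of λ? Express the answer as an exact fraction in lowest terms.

1/4

Total count 69 over total exposure 6 nights.
After the first batch: Gamma(15 + 69, 8 + 6) = Gamma(84, 14).
Total count: 6 + 1 + 6 + 3 + 6 + 5 + 6 + 4 = 37.
Total exposure: 8 nights.
After the second batch: Gamma(84 + 37, 14 + 8) = Gamma(121, 22).
Posterior variance = α'/β'² = 121/484 = 1/4.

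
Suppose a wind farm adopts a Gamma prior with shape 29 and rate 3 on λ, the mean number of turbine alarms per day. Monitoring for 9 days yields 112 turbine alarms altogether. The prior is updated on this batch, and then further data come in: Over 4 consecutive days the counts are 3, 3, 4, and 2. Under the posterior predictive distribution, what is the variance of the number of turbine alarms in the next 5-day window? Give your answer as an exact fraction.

16065/256

Total count 112 over total exposure 9 days.
After the first batch: Gamma(29 + 112, 3 + 9) = Gamma(141, 12).
Total count: 3 + 3 + 4 + 2 = 12.
Total exposure: 4 days.
After the second batch: Gamma(141 + 12, 12 + 4) = Gamma(153, 16).
The posterior predictive for a window of length T is Negative Binomial with variance T·α'·(β'+T)/β'² = 5·153·21/256 = 16065/256.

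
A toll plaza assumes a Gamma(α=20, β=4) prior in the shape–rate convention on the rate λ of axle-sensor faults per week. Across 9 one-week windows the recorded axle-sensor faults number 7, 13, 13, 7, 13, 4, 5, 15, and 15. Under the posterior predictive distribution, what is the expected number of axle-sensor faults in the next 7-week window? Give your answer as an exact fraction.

Total count: 7 + 13 + 13 + 7 + 13 + 4 + 5 + 15 + 15 = 92.
Total exposure: 9 weeks.
The Gamma prior is conjugate for the Poisson rate, so λ | data ~ Gamma(20+92, 4+9) = Gamma(112, 13).
Predictive mean over a 7-week window = T·E[λ|data] = 7·112/13 = 784/13.

784/13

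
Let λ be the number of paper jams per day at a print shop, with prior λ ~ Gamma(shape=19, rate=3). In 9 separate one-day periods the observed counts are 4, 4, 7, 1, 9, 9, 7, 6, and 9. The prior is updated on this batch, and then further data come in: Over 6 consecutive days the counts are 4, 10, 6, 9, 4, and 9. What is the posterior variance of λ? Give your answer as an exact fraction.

13/36

Total count: 4 + 4 + 7 + 1 + 9 + 9 + 7 + 6 + 9 = 56.
Total exposure: 9 days.
After the first batch: Gamma(19 + 56, 3 + 9) = Gamma(75, 12).
Total count: 4 + 10 + 6 + 9 + 4 + 9 = 42.
Total exposure: 6 days.
After the second batch: Gamma(75 + 42, 12 + 6) = Gamma(117, 18).
Posterior variance = α'/β'² = 117/324 = 13/36.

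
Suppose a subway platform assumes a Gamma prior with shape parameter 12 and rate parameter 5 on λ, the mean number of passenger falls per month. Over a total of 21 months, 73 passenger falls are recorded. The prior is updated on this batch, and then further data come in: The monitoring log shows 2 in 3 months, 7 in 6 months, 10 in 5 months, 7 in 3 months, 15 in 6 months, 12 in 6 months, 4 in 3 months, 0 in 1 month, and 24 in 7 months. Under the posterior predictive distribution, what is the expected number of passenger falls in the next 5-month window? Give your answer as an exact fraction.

Total count 73 over total exposure 21 months.
After the first batch: Gamma(12 + 73, 5 + 21) = Gamma(85, 26).
Total count: 2 + 7 + 10 + 7 + 15 + 12 + 4 + 0 + 24 = 81.
Total exposure: 3 + 6 + 5 + 3 + 6 + 6 + 3 + 1 + 7 = 40 months.
After the second batch: Gamma(85 + 81, 26 + 40) = Gamma(166, 66).
Predictive mean over a 5-month window = T·E[λ|data] = 5·166/66 = 415/33.

415/33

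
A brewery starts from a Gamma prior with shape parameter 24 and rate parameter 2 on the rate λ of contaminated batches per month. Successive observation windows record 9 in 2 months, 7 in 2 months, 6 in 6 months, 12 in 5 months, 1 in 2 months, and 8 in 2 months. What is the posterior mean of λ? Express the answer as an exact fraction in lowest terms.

67/21

Total count: 9 + 7 + 6 + 12 + 1 + 8 = 43.
Total exposure: 2 + 2 + 6 + 5 + 2 + 2 = 19 months.
Conjugate update: add total count to the shape and total exposure to the rate, giving Gamma(67, 21).
Posterior mean = α'/β' = 67/21.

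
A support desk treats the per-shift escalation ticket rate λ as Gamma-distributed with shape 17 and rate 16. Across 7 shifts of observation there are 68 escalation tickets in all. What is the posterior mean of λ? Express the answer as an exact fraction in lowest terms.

85/23

Total count 68 over total exposure 7 shifts.
Conjugate update: add total count to the shape and total exposure to the rate, giving Gamma(85, 23).
Posterior mean = α'/β' = 85/23.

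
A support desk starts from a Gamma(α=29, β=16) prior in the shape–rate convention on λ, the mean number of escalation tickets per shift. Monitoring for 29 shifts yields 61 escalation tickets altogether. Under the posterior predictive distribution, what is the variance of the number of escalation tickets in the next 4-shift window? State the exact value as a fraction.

392/45

Total count 61 over total exposure 29 shifts.
Posterior: α' = 29 + 61 = 90, β' = 16 + 29 = 45.
The posterior predictive for a window of length T is Negative Binomial with variance T·α'·(β'+T)/β'² = 4·90·49/2025 = 392/45.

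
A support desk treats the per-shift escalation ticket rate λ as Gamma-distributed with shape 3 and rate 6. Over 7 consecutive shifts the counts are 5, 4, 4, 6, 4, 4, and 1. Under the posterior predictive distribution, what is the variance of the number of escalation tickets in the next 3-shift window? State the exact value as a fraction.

1488/169

Total count: 5 + 4 + 4 + 6 + 4 + 4 + 1 = 28.
Total exposure: 7 shifts.
Conjugate update: add total count to the shape and total exposure to the rate, giving Gamma(31, 13).
The posterior predictive for a window of length T is Negative Binomial with variance T·α'·(β'+T)/β'² = 3·31·16/169 = 1488/169.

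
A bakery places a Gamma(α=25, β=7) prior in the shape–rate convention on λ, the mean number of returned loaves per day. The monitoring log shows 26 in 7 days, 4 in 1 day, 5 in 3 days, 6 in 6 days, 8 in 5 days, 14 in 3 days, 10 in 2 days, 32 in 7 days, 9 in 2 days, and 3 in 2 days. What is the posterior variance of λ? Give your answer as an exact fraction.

142/2025

Total count: 26 + 4 + 5 + 6 + 8 + 14 + 10 + 32 + 9 + 3 = 117.
Total exposure: 7 + 1 + 3 + 6 + 5 + 3 + 2 + 7 + 2 + 2 = 38 days.
The Gamma prior is conjugate for the Poisson rate, so λ | data ~ Gamma(25+117, 7+38) = Gamma(142, 45).
Posterior variance = α'/β'² = 142/2025.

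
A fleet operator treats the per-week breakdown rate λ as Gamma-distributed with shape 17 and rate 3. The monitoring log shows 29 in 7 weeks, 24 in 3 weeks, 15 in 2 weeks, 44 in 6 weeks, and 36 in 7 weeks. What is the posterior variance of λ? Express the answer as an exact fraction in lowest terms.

165/784

Total count: 29 + 24 + 15 + 44 + 36 = 148.
Total exposure: 7 + 3 + 2 + 6 + 7 = 25 weeks.
Posterior: α' = 17 + 148 = 165, β' = 3 + 25 = 28.
Posterior variance = α'/β'² = 165/784.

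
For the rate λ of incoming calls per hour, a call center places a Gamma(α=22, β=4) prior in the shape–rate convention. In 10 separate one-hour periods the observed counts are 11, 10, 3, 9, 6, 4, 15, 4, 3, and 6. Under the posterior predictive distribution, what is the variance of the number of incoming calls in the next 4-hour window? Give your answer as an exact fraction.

1674/49

Total count: 11 + 10 + 3 + 9 + 6 + 4 + 15 + 4 + 3 + 6 = 71.
Total exposure: 10 hours.
Gamma(α, β) with Poisson data over total exposure Σt gives posterior Gamma(α+Σx, β+Σt) = Gamma(93, 14).
The posterior predictive for a window of length T is Negative Binomial with variance T·α'·(β'+T)/β'² = 4·93·18/196 = 1674/49.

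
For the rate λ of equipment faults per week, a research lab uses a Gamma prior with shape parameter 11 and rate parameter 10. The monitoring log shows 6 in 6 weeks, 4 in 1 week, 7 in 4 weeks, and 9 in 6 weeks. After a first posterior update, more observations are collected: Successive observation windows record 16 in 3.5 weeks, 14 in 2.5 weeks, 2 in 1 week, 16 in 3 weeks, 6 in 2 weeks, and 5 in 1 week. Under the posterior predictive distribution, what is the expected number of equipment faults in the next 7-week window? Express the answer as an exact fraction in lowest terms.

Total count: 6 + 4 + 7 + 9 = 26.
Total exposure: 6 + 1 + 4 + 6 = 17 weeks.
After the first batch: Gamma(11 + 26, 10 + 17) = Gamma(37, 27).
Total count: 16 + 14 + 2 + 16 + 6 + 5 = 59.
Total exposure: 3.5 + 2.5 + 1 + 3 + 2 + 1 = 13 weeks.
After the second batch: Gamma(37 + 59, 27 + 13) = Gamma(96, 40).
Predictive mean over a 7-week window = T·E[λ|data] = 7·96/40 = 84/5.

84/5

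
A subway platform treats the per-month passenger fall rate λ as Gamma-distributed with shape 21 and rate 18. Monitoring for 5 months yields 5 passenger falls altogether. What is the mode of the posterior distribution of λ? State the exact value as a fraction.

Total count 5 over total exposure 5 months.
Conjugate update: add total count to the shape and total exposure to the rate, giving Gamma(26, 23).
Posterior mode = (α'−1)/β' = 25/23.

25/23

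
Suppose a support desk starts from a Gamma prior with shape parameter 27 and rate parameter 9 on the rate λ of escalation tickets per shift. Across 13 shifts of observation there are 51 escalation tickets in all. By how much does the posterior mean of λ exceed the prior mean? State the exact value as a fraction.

6/11

Total count 51 over total exposure 13 shifts.
The Gamma prior is conjugate for the Poisson rate, so λ | data ~ Gamma(27+51, 9+13) = Gamma(78, 22).
Posterior mean = 78/22 = 39/11; prior mean = 27/9 = 3. Difference = 39/11 − 3 = 6/11.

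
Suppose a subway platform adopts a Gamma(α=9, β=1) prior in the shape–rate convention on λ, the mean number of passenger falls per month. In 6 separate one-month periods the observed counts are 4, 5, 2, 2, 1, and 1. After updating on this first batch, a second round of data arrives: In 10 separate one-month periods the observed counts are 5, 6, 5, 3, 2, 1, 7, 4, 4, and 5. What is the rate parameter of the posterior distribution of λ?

17

Total count: 4 + 5 + 2 + 2 + 1 + 1 = 15.
Total exposure: 6 months.
After the first batch: Gamma(9 + 15, 1 + 6) = Gamma(24, 7).
Total count: 5 + 6 + 5 + 3 + 2 + 1 + 7 + 4 + 4 + 5 = 42.
Total exposure: 10 months.
After the second batch: Gamma(24 + 42, 7 + 10) = Gamma(66, 17).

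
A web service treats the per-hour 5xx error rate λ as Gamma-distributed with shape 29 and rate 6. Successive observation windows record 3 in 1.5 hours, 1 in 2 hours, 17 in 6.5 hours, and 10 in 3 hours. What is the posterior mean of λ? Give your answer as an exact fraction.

60/19

Total count: 3 + 1 + 17 + 10 = 31.
Total exposure: 1.5 + 2 + 6.5 + 3 = 13 hours.
Posterior: α' = 29 + 31 = 60, β' = 6 + 13 = 19.
Posterior mean = α'/β' = 60/19.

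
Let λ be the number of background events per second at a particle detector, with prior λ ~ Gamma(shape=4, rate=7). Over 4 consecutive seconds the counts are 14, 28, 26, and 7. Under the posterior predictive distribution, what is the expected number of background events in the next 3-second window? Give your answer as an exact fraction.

237/11

Total count: 14 + 28 + 26 + 7 = 75.
Total exposure: 4 seconds.
Gamma(α, β) with Poisson data over total exposure Σt gives posterior Gamma(α+Σx, β+Σt) = Gamma(79, 11).
Predictive mean over a 3-second window = T·E[λ|data] = 3·79/11 = 237/11.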